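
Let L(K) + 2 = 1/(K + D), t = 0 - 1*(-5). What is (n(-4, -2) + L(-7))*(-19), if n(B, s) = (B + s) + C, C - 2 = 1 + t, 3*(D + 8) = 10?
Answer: 57/35 ≈ 1.6286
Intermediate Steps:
D = -14/3 (D = -8 + (1/3)*10 = -8 + 10/3 = -14/3 ≈ -4.6667)
t = 5 (t = 0 + 5 = 5)
L(K) = -2 + 1/(-14/3 + K) (L(K) = -2 + 1/(K - 14/3) = -2 + 1/(-14/3 + K))
C = 8 (C = 2 + (1 + 5) = 2 + 6 = 8)
n(B, s) = 8 + B + s (n(B, s) = (B + s) + 8 = 8 + B + s)
(n(-4, -2) + L(-7))*(-19) = ((8 - 4 - 2) + (31 - 6*(-7))/(-14 + 3*(-7)))*(-19) = (2 + (31 + 42)/(-14 - 21))*(-19) = (2 + 73/(-35))*(-19) = (2 - 1/35*73)*(-19) = (2 - 73/35)*(-19) = -3/35*(-19) = 57/35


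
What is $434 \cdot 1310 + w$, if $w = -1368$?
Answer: $567172$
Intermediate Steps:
$434 \cdot 1310 + w = 434 \cdot 1310 - 1368 = 568540 - 1368 = 567172$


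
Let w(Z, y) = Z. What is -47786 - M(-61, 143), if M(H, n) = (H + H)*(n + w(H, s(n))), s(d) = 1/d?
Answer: -37782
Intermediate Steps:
M(H, n) = 2*H*(H + n) (M(H, n) = (H + H)*(n + H) = (2*H)*(H + n) = 2*H*(H + n))
-47786 - M(-61, 143) = -47786 - 2*(-61)*(-61 + 143) = -47786 - 2*(-61)*82 = -47786 - 1*(-10004) = -47786 + 10004 = -37782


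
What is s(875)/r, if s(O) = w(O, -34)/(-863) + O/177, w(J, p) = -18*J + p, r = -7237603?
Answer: -3548893/1105551095853 ≈ -3.2101e-6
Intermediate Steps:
w(J, p) = p - 18*J
s(O) = 34/863 + 4049*O/152751 (s(O) = (-34 - 18*O)/(-863) + O/177 = (-34 - 18*O)*(-1/863) + O*(1/177) = (34/863 + 18*O/863) + O/177 = 34/863 + 4049*O/152751)
s(875)/r = (34/863 + (4049/152751)*875)/(-7237603) = (34/863 + 3542875/152751)*(-1/7237603) = (3548893/152751)*(-1/7237603) = -3548893/1105551095853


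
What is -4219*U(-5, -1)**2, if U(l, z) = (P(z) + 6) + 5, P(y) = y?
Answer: -421900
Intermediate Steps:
U(l, z) = 11 + z (U(l, z) = (z + 6) + 5 = (6 + z) + 5 = 11 + z)
-4219*U(-5, -1)**2 = -4219*(11 - 1)**2 = -4219*10**2 = -4219*100 = -421900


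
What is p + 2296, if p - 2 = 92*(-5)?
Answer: 1838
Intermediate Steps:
p = -458 (p = 2 + 92*(-5) = 2 - 460 = -458)
p + 2296 = -458 + 2296 = 1838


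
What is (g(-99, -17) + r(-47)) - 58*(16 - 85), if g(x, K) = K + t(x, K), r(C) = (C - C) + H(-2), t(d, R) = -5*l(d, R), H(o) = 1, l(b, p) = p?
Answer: 4071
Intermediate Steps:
t(d, R) = -5*R
r(C) = 1 (r(C) = (C - C) + 1 = 0 + 1 = 1)
g(x, K) = -4*K (g(x, K) = K - 5*K = -4*K)
(g(-99, -17) + r(-47)) - 58*(16 - 85) = (-4*(-17) + 1) - 58*(16 - 85) = (68 + 1) - 58*(-69) = 69 + 4002 = 4071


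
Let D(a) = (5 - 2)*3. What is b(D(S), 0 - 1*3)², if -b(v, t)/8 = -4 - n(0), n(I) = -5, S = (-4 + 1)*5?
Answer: 64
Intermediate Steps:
S = -15 (S = -3*5 = -15)
D(a) = 9 (D(a) = 3*3 = 9)
b(v, t) = -8 (b(v, t) = -8*(-4 - 1*(-5)) = -8*(-4 + 5) = -8*1 = -8)
b(D(S), 0 - 1*3)² = (-8)² = 64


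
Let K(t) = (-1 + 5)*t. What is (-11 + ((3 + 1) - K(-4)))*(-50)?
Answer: -450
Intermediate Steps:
K(t) = 4*t
(-11 + ((3 + 1) - K(-4)))*(-50) = (-11 + ((3 + 1) - 4*(-4)))*(-50) = (-11 + (4 - 1*(-16)))*(-50) = (-11 + (4 + 16))*(-50) = (-11 + 20)*(-50) = 9*(-50) = -450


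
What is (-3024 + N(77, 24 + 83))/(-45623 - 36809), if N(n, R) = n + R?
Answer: 355/10304 ≈ 0.034453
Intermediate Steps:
N(n, R) = R + n
(-3024 + N(77, 24 + 83))/(-45623 - 36809) = (-3024 + ((24 + 83) + 77))/(-45623 - 36809) = (-3024 + (107 + 77))/(-82432) = (-3024 + 184)*(-1/82432) = -2840*(-1/82432) = 355/10304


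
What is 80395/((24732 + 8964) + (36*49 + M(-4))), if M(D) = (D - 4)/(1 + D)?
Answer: 241185/106388 ≈ 2.2670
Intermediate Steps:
M(D) = (-4 + D)/(1 + D)
80395/((24732 + 8964) + (36*49 + M(-4))) = 80395/((24732 + 8964) + (36*49 + (-4 - 4)/(1 - 4))) = 80395/(33696 + (1764 - 8/(-3))) = 80395/(33696 + (1764 - ⅓*(-8))) = 80395/(33696 + (1764 + 8/3)) = 80395/(33696 + 5300/3) = 80395/(106388/3) = 80395*(3/106388) = 241185/106388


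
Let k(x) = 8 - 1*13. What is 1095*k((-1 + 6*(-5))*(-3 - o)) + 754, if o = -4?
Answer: -4721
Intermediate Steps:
k(x) = -5 (k(x) = 8 - 13 = -5)
1095*k((-1 + 6*(-5))*(-3 - o)) + 754 = 1095*(-5) + 754 = -5475 + 754 = -4721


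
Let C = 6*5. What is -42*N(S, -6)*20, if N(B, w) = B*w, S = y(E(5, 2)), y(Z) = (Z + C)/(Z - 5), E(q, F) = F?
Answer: -53760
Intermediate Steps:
C = 30
y(Z) = (30 + Z)/(-5 + Z) (y(Z) = (Z + 30)/(Z - 5) = (30 + Z)/(-5 + Z))
S = -32/3 (S = (30 + 2)/(-5 + 2) = 32/(-3) = -⅓*32 = -32/3 ≈ -10.667)
-42*N(S, -6)*20 = -(-448)*(-6)*20 = -42*64*20 = -2688*20 = -53760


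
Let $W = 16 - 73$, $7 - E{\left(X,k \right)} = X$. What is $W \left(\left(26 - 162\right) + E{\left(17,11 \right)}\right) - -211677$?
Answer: $219999$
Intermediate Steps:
$E{\left(X,k \right)} = 7 - X$
$W = -57$
$W \left(\left(26 - 162\right) + E{\left(17,11 \right)}\right) - -211677 = - 57 \left(\left(26 - 162\right) + \left(7 - 17\right)\right) - -211677 = - 57 \left(-136 + \left(7 - 17\right)\right) + 211677 = - 57 \left(-136 - 10\right) + 211677 = \left(-57\right) \left(-146\right) + 211677 = 8322 + 211677 = 219999$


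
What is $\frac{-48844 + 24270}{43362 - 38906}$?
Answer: $- \frac{12287}{2228} \approx -5.5148$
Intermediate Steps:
$\frac{-48844 + 24270}{43362 - 38906} = - \frac{24574}{4456} = \left(-24574\right) \frac{1}{4456} = - \frac{12287}{2228}$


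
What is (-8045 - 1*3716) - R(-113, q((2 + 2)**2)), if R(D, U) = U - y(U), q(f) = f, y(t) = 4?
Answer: -11773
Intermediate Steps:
R(D, U) = -4 + U (R(D, U) = U - 1*4 = U - 4 = -4 + U)
(-8045 - 1*3716) - R(-113, q((2 + 2)**2)) = (-8045 - 1*3716) - (-4 + (2 + 2)**2) = (-8045 - 3716) - (-4 + 4**2) = -11761 - (-4 + 16) = -11761 - 1*12 = -11761 - 12 = -11773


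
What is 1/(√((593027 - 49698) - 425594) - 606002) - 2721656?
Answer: -999496339687467466/367238306269 - √117735/367238306269 ≈ -2.7217e+6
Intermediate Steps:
1/(√((593027 - 49698) - 425594) - 606002) - 2721656 = 1/(√(543329 - 425594) - 606002) - 2721656 = 1/(√117735 - 606002) - 2721656 = 1/(-606002 + √117735) - 2721656 = -2721656 + 1/(-606002 + √117735)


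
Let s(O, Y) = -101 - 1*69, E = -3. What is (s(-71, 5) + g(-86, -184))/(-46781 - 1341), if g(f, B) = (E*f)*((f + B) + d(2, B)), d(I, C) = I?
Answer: 34657/24061 ≈ 1.4404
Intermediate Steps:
s(O, Y) = -170 (s(O, Y) = -101 - 69 = -170)
g(f, B) = -3*f*(2 + B + f) (g(f, B) = (-3*f)*((f + B) + 2) = (-3*f)*((B + f) + 2) = (-3*f)*(2 + B + f) = -3*f*(2 + B + f))
(s(-71, 5) + g(-86, -184))/(-46781 - 1341) = (-170 - 3*(-86)*(2 - 184 - 86))/(-46781 - 1341) = (-170 - 3*(-86)*(-268))/(-48122) = (-170 - 69144)*(-1/48122) = -69314*(-1/48122) = 34657/24061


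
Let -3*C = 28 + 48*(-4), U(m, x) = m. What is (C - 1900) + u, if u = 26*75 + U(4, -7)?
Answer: 326/3 ≈ 108.67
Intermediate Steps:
C = 164/3 (C = -(28 + 48*(-4))/3 = -(28 - 192)/3 = -⅓*(-164) = 164/3 ≈ 54.667)
u = 1954 (u = 26*75 + 4 = 1950 + 4 = 1954)
(C - 1900) + u = (164/3 - 1900) + 1954 = -5536/3 + 1954 = 326/3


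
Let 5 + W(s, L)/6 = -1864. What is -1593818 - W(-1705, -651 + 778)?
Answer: -1582604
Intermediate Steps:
W(s, L) = -11214 (W(s, L) = -30 + 6*(-1864) = -30 - 11184 = -11214)
-1593818 - W(-1705, -651 + 778) = -1593818 - 1*(-11214) = -1593818 + 11214 = -1582604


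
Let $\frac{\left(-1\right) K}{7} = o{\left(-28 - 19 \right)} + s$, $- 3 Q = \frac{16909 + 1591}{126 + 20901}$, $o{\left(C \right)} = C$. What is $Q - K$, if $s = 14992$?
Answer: $\frac{6599200315}{63081} \approx 1.0461 \cdot 10^{5}$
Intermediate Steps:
$Q = - \frac{18500}{63081}$ ($Q = - \frac{\left(16909 + 1591\right) \frac{1}{126 + 20901}}{3} = - \frac{18500 \cdot \frac{1}{21027}}{3} = \left(- \frac{1}{3}\right) \frac{18500}{21027} = - \frac{18500}{63081} \approx -0.29327$)
$K = -104615$ ($K = - 7 \left(\left(-28 - 19\right) + 14992\right) = - 7 \left(-47 + 14992\right) = \left(-7\right) 14945 = -104615$)
$Q - K = - \frac{18500}{63081} - -104615 = - \frac{18500}{63081} + 104615 = \frac{6599200315}{63081}$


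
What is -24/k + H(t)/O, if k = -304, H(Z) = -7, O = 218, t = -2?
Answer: 97/2071 ≈ 0.046837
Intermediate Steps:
-24/k + H(t)/O = -24/(-304) - 7/218 = -24*(-1/304) - 7*1/218 = 3/38 - 7/218 = 97/2071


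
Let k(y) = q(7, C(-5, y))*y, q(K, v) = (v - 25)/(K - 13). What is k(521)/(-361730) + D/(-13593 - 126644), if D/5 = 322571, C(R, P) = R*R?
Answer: -1612855/140237 ≈ -11.501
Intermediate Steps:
C(R, P) = R²
q(K, v) = (-25 + v)/(-13 + K)
D = 1612855 (D = 5*322571 = 1612855)
k(y) = 0 (k(y) = ((-25 + (-5)²)/(-13 + 7))*y = ((-25 + 25)/(-6))*y = (-⅙*0)*y = 0*y = 0)
k(521)/(-361730) + D/(-13593 - 126644) = 0/(-361730) + 1612855/(-13593 - 126644) = 0*(-1/361730) + 1612855/(-140237) = 0 + 1612855*(-1/140237) = 0 - 1612855/140237 = -1612855/140237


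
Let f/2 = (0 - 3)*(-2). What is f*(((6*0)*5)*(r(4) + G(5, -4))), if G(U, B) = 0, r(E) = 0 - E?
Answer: 0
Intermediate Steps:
r(E) = -E
f = 12 (f = 2*((0 - 3)*(-2)) = 2*(-3*(-2)) = 2*6 = 12)
f*(((6*0)*5)*(r(4) + G(5, -4))) = 12*(((6*0)*5)*(-1*4 + 0)) = 12*((0*5)*(-4 + 0)) = 12*(0*(-4)) = 12*0 = 0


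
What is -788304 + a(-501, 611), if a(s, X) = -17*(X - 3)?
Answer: -798640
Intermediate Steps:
a(s, X) = 51 - 17*X (a(s, X) = -17*(-3 + X) = 51 - 17*X)
-788304 + a(-501, 611) = -788304 + (51 - 17*611) = -788304 + (51 - 10387) = -788304 - 10336 = -798640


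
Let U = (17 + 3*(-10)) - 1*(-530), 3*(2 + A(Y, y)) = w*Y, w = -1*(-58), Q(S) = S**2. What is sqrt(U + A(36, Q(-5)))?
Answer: sqrt(1211) ≈ 34.799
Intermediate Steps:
w = 58
A(Y, y) = -2 + 58*Y/3 (A(Y, y) = -2 + (58*Y)/3 = -2 + 58*Y/3)
U = 517 (U = (17 - 30) + 530 = -13 + 530 = 517)
sqrt(U + A(36, Q(-5))) = sqrt(517 + (-2 + (58/3)*36)) = sqrt(517 + (-2 + 696)) = sqrt(517 + 694) = sqrt(1211)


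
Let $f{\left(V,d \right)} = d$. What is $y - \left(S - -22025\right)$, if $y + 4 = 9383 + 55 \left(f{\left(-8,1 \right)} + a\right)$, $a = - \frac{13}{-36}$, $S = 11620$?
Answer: $- \frac{870881}{36} \approx -24191.0$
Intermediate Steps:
$a = \frac{13}{36}$ ($a = \left(-13\right) \left(- \frac{1}{36}\right) = \frac{13}{36} \approx 0.36111$)
$y = \frac{340339}{36}$ ($y = -4 + \left(9383 + 55 \left(1 + \frac{13}{36}\right)\right) = -4 + \left(9383 + 55 \cdot \frac{49}{36}\right) = -4 + \left(9383 + \frac{2695}{36}\right) = -4 + \frac{340483}{36} = \frac{340339}{36} \approx 9453.9$)
$y - \left(S - -22025\right) = \frac{340339}{36} - \left(11620 - -22025\right) = \frac{340339}{36} - \left(11620 + 22025\right) = \frac{340339}{36} - 33645 = - \frac{870881}{36}$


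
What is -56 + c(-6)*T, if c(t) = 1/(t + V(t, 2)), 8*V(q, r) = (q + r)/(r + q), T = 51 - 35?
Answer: -2760/47 ≈ -58.723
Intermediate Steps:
T = 16
V(q, r) = 1/8 (V(q, r) = ((q + r)/(r + q))/8 = ((q + r)/(q + r))/8 = (1/8)*1 = 1/8)
c(t) = 1/(1/8 + t) (c(t) = 1/(t + 1/8) = 1/(1/8 + t))
-56 + c(-6)*T = -56 + (8/(1 + 8*(-6)))*16 = -56 + (8/(1 - 48))*16 = -56 + (8/(-47))*16 = -56 + (8*(-1/47))*16 = -56 - 8/47*16 = -56 - 128/47 = -2760/47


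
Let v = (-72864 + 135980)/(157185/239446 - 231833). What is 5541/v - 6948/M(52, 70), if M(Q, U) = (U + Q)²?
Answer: -1144562184204440745/56235003171656 ≈ -20353.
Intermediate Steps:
M(Q, U) = (Q + U)²
v = -15112873736/55511327333 (v = 63116/(157185*(1/239446) - 231833) = 63116/(157185/239446 - 231833) = 63116/(-55511327333/239446) = 63116*(-239446/55511327333) = -15112873736/55511327333 ≈ -0.27225)
5541/v - 6948/M(52, 70) = 5541/(-15112873736/55511327333) - 6948/(52 + 70)² = 5541*(-55511327333/15112873736) - 6948/(122²) = -307588264752153/15112873736 - 6948/14884 = -307588264752153/15112873736 - 6948*1/14884 = -307588264752153/15112873736 - 1737/3721 = -1144562184204440745/56235003171656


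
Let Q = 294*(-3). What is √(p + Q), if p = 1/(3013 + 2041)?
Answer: I*√62406778/266 ≈ 29.698*I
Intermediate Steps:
Q = -882
p = 1/5054 ≈ 0.00019786
√(p + Q) = √(1/5054 - 882) = √(-4457627/5054) = I*√62406778/266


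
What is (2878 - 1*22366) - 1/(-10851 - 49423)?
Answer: -1174619711/60274 ≈ -19488.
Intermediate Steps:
(2878 - 1*22366) - 1/(-10851 - 49423) = (2878 - 22366) - 1/(-60274) = -19488 - 1*(-1/60274) = -19488 + 1/60274 = -1174619711/60274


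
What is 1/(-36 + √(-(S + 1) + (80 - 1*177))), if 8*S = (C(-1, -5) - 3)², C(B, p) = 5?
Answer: -72/2789 - I*√394/2789 ≈ -0.025816 - 0.007117*I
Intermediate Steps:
S = ½ (S = (5 - 3)²/8 = (⅛)*2² = (⅛)*4 = ½ ≈ 0.50000)
1/(-36 + √(-(S + 1) + (80 - 1*177))) = 1/(-36 + √(-(½ + 1) + (80 - 1*177))) = 1/(-36 + √(-1*3/2 + (80 - 177))) = 1/(-36 + √(-3/2 - 97)) = 1/(-36 + √(-197/2)) = 1/(-36 + I*√394/2)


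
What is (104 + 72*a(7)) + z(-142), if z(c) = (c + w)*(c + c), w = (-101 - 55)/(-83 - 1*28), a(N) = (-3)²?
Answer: 1505192/37 ≈ 40681.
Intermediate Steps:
a(N) = 9
w = 52/37 (w = -156/(-83 - 28) = -156/(-111) = -156*(-1/111) = 52/37 ≈ 1.4054)
z(c) = 2*c*(52/37 + c) (z(c) = (c + 52/37)*(c + c) = (52/37 + c)*(2*c) = 2*c*(52/37 + c))
(104 + 72*a(7)) + z(-142) = (104 + 72*9) + (2/37)*(-142)*(52 + 37*(-142)) = (104 + 648) + (2/37)*(-142)*(52 - 5254) = 752 + (2/37)*(-142)*(-5202) = 752 + 1477368/37 = 1505192/37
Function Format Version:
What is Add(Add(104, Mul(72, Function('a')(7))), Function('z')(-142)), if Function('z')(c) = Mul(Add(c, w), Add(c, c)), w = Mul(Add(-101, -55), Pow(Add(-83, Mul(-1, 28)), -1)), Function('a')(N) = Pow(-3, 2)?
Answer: Rational(1505192, 37) ≈ 40681.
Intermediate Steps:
Function('a')(N) = 9
w = Rational(52, 37) (w = Mul(-156, Pow(Add(-83, -28), -1)) = Mul(-156, Pow(-111, -1)) = Mul(-156, Rational(-1, 111)) = Rational(52, 37) ≈ 1.4054)
Function('z')(c) = Mul(2, c, Add(Rational(52, 37), c)) (Function('z')(c) = Mul(Add(c, Rational(52, 37)), Add(c, c)) = Mul(Add(Rational(52, 37), c), Mul(2, c)) = Mul(2, c, Add(Rational(52, 37), c)))
Add(Add(104, Mul(72, Function('a')(7))), Function('z')(-142)) = Add(Add(104, Mul(72, 9)), Mul(Rational(2, 37), -142, Add(52, Mul(37, -142)))) = Add(Add(104, 648), Mul(Rational(2, 37), -142, Add(52, -5254))) = Add(752, Mul(Rational(2, 37), -142, -5202)) = Add(752, Rational(1477368, 37)) = Rational(1505192, 37)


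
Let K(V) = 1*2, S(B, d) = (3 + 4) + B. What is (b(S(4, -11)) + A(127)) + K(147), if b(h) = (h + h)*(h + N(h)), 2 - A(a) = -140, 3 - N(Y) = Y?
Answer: 210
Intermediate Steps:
N(Y) = 3 - Y
S(B, d) = 7 + B
A(a) = 142 (A(a) = 2 - 1*(-140) = 2 + 140 = 142)
b(h) = 6*h (b(h) = (h + h)*(h + (3 - h)) = (2*h)*3 = 6*h)
K(V) = 2
(b(S(4, -11)) + A(127)) + K(147) = (6*(7 + 4) + 142) + 2 = (6*11 + 142) + 2 = (66 + 142) + 2 = 208 + 2 = 210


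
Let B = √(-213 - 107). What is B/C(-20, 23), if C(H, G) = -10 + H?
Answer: -4*I*√5/15 ≈ -0.59628*I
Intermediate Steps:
B = 8*I*√5 (B = √(-320) = 8*I*√5 ≈ 17.889*I)
B/C(-20, 23) = (8*I*√5)/(-10 - 20) = (8*I*√5)/(-30) = (8*I*√5)*(-1/30) = -4*I*√5/15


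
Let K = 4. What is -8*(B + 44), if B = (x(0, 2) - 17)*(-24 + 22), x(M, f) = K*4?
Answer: -368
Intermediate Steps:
x(M, f) = 16 (x(M, f) = 4*4 = 16)
B = 2 (B = (16 - 17)*(-24 + 22) = -1*(-2) = 2)
-8*(B + 44) = -8*(2 + 44) = -8*46 = -368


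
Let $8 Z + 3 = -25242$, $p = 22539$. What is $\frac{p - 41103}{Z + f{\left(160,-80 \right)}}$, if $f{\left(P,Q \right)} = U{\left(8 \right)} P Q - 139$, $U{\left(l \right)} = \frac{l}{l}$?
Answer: $\frac{49504}{42919} \approx 1.1534$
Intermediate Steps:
$U{\left(l \right)} = 1$
$f{\left(P,Q \right)} = -139 + P Q$ ($f{\left(P,Q \right)} = 1 P Q - 139 = P Q - 139 = -139 + P Q$)
$Z = - \frac{25245}{8}$ ($Z = - \frac{3}{8} + \frac{1}{8} \left(-25242\right) = - \frac{3}{8} - \frac{12621}{4} = - \frac{25245}{8} \approx -3155.6$)
$\frac{p - 41103}{Z + f{\left(160,-80 \right)}} = \frac{22539 - 41103}{- \frac{25245}{8} + \left(-139 + 160 \left(-80\right)\right)} = - \frac{18564}{- \frac{25245}{8} - 12939} = - \frac{18564}{- \frac{128757}{8}} = \left(-18564\right) \left(- \frac{8}{128757}\right) = \frac{49504}{42919}$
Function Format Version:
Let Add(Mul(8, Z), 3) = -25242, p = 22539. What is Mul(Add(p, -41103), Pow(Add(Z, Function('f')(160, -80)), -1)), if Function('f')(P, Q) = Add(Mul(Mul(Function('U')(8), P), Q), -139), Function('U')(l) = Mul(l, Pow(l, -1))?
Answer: Rational(49504, 42919) ≈ 1.1534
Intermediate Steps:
Function('U')(l) = 1
Function('f')(P, Q) = Add(-139, Mul(P, Q)) (Function('f')(P, Q) = Add(Mul(Mul(1, P), Q), -139) = Add(Mul(P, Q), -139) = Add(-139, Mul(P, Q)))
Z = Rational(-25245, 8) (Z = Add(Rational(-3, 8), Mul(Rational(1, 8), -25242)) = Add(Rational(-3, 8), Rational(-12621, 4)) = Rational(-25245, 8) ≈ -3155.6)
Mul(Add(p, -41103), Pow(Add(Z, Function('f')(160, -80)), -1)) = Mul(Add(22539, -41103), Pow(Add(Rational(-25245, 8), Add(-139, Mul(160, -80))), -1)) = Mul(-18564, Pow(Add(Rational(-25245, 8), Add(-139, -12800)), -1)) = Mul(-18564, Pow(Add(Rational(-25245, 8), -12939), -1)) = Mul(-18564, Pow(Rational(-128757, 8), -1)) = Mul(-18564, Rational(-8, 128757)) = Rational(49504, 42919)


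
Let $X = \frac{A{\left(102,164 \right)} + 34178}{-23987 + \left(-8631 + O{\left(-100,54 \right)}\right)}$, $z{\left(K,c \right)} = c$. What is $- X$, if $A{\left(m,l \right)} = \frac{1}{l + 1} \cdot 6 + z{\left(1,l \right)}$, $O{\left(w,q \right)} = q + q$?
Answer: $\frac{944406}{894025} \approx 1.0564$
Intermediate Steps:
$O{\left(w,q \right)} = 2 q$
$A{\left(m,l \right)} = l + \frac{6}{1 + l}$ ($A{\left(m,l \right)} = \frac{1}{l + 1} \cdot 6 + l = \frac{1}{1 + l} 6 + l = \frac{6}{1 + l} + l = l + \frac{6}{1 + l}$)
$X = - \frac{944406}{894025}$ ($X = \frac{\frac{6 + 164 + 164^{2}}{1 + 164} + 34178}{-23987 + \left(-8631 + 2 \cdot 54\right)} = \frac{\frac{6 + 164 + 26896}{165} + 34178}{-23987 + \left(-8631 + 108\right)} = \frac{\frac{1}{165} \cdot 27066 + 34178}{-23987 - 8523} = \frac{\frac{9022}{55} + 34178}{-32510} = \frac{1888812}{55} \left(- \frac{1}{32510}\right) = - \frac{944406}{894025} \approx -1.0564$)
$- X = \left(-1\right) \left(- \frac{944406}{894025}\right) = \frac{944406}{894025}$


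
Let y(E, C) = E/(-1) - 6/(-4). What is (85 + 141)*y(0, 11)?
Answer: 339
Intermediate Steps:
y(E, C) = 3/2 - E (y(E, C) = E*(-1) - 6*(-¼) = -E + 3/2 = 3/2 - E)
(85 + 141)*y(0, 11) = (85 + 141)*(3/2 - 1*0) = 226*(3/2 + 0) = 226*(3/2) = 339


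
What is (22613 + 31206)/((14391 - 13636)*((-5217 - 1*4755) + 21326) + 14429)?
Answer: 53819/8586699 ≈ 0.0062677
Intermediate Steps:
(22613 + 31206)/((14391 - 13636)*((-5217 - 1*4755) + 21326) + 14429) = 53819/(755*((-5217 - 4755) + 21326) + 14429) = 53819/(755*(-9972 + 21326) + 14429) = 53819/(755*11354 + 14429) = 53819/(8572270 + 14429) = 53819/8586699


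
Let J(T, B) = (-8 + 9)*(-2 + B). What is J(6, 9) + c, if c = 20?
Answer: 27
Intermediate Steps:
J(T, B) = -2 + B (J(T, B) = 1*(-2 + B) = -2 + B)
J(6, 9) + c = (-2 + 9) + 20 = 7 + 20 = 27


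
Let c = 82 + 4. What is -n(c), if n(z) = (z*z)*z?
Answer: -636056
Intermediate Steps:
c = 86
n(z) = z**3 (n(z) = z**2*z = z**3)
-n(c) = -1*86**3 = -1*636056 = -636056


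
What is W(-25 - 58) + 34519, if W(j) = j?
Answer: 34436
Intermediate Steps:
W(-25 - 58) + 34519 = (-25 - 58) + 34519 = -83 + 34519 = 34436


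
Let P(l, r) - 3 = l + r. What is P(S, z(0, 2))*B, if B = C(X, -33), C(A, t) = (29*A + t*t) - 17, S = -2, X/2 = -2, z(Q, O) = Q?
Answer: 956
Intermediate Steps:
X = -4 (X = 2*(-2) = -4)
C(A, t) = -17 + t² + 29*A (C(A, t) = (29*A + t²) - 17 = (t² + 29*A) - 17 = -17 + t² + 29*A)
B = 956 (B = -17 + (-33)² + 29*(-4) = -17 + 1089 - 116 = 956)
P(l, r) = 3 + l + r (P(l, r) = 3 + (l + r) = 3 + l + r)
P(S, z(0, 2))*B = (3 - 2 + 0)*956 = 1*956 = 956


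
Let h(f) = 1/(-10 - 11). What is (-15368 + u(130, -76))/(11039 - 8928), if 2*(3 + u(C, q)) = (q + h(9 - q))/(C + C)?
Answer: -167852917/23052120 ≈ -7.2814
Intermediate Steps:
h(f) = -1/21 (h(f) = 1/(-21) = -1/21)
u(C, q) = -3 + (-1/21 + q)/(4*C) (u(C, q) = -3 + ((q - 1/21)/(C + C))/2 = -3 + ((-1/21 + q)/((2*C)))/2 = -3 + ((-1/21 + q)*(1/(2*C)))/2 = -3 + ((-1/21 + q)/(2*C))/2 = -3 + (-1/21 + q)/(4*C))
(-15368 + u(130, -76))/(11039 - 8928) = (-15368 + (1/84)*(-1 - 252*130 + 21*(-76))/130)/(11039 - 8928) = (-15368 + (1/84)*(1/130)*(-1 - 32760 - 1596))/2111 = (-15368 + (1/84)*(1/130)*(-34357))*(1/2111) = (-15368 - 34357/10920)*(1/2111) = -167852917/10920*1/2111 = -167852917/23052120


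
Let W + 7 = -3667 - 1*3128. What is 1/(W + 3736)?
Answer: -1/3066 ≈ -0.00032616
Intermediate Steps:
W = -6802 (W = -7 + (-3667 - 1*3128) = -7 + (-3667 - 3128) = -7 - 6795 = -6802)
1/(W + 3736) = 1/(-6802 + 3736) = 1/(-3066) = -1/3066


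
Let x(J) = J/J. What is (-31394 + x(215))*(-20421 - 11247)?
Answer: 994153524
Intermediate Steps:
x(J) = 1
(-31394 + x(215))*(-20421 - 11247) = (-31394 + 1)*(-20421 - 11247) = -31393*(-31668) = 994153524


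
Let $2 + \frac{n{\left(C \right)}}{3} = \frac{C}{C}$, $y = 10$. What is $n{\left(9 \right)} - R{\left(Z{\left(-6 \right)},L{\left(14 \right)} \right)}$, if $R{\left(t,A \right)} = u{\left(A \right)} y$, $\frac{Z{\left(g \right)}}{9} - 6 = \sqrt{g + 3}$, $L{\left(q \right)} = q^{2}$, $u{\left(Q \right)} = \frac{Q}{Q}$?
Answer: $-13$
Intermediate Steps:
$u{\left(Q \right)} = 1$
$Z{\left(g \right)} = 54 + 9 \sqrt{3 + g}$ ($Z{\left(g \right)} = 54 + 9 \sqrt{g + 3} = 54 + 9 \sqrt{3 + g}$)
$R{\left(t,A \right)} = 10$ ($R{\left(t,A \right)} = 1 \cdot 10 = 10$)
$n{\left(C \right)} = -3$ ($n{\left(C \right)} = -6 + 3 \frac{C}{C} = -6 + 3 \cdot 1 = -6 + 3 = -3$)
$n{\left(9 \right)} - R{\left(Z{\left(-6 \right)},L{\left(14 \right)} \right)} = -3 - 10 = -13$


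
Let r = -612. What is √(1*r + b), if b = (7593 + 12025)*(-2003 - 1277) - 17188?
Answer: 2*I*√16091210 ≈ 8022.8*I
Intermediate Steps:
b = -64364228 (b = 19618*(-3280) - 17188 = -64347040 - 17188 = -64364228)
√(1*r + b) = √(1*(-612) - 64364228) = √(-612 - 64364228) = √(-64364840) = 2*I*√16091210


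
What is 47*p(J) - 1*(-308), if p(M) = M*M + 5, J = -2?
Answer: 731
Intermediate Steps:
p(M) = 5 + M² (p(M) = M² + 5 = 5 + M²)
47*p(J) - 1*(-308) = 47*(5 + (-2)²) - 1*(-308) = 47*(5 + 4) + 308 = 47*9 + 308 = 423 + 308 = 731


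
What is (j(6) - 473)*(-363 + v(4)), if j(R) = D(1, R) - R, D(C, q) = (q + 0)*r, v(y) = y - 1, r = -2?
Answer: 176760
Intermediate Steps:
v(y) = -1 + y
D(C, q) = -2*q (D(C, q) = (q + 0)*(-2) = q*(-2) = -2*q)
j(R) = -3*R (j(R) = -2*R - R = -3*R)
(j(6) - 473)*(-363 + v(4)) = (-3*6 - 473)*(-363 + (-1 + 4)) = (-18 - 473)*(-363 + 3) = -491*(-360) = 176760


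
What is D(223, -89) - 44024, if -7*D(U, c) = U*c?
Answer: -288321/7 ≈ -41189.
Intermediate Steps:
D(U, c) = -U*c/7
D(223, -89) - 44024 = -⅐*223*(-89) - 44024 = 19847/7 - 44024 = -288321/7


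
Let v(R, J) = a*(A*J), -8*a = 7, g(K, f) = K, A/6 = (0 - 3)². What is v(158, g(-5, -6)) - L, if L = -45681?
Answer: 183669/4 ≈ 45917.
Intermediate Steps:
A = 54 (A = 6*(0 - 3)² = 6*(-3)² = 6*9 = 54)
a = -7/8 (a = -⅛*7 = -7/8 ≈ -0.87500)
v(R, J) = -189*J/4
v(158, g(-5, -6)) - L = -189/4*(-5) - 1*(-45681) = 945/4 + 45681 = 183669/4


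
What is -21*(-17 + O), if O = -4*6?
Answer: 861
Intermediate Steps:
O = -24
-21*(-17 + O) = -21*(-17 - 24) = -21*(-41) = 861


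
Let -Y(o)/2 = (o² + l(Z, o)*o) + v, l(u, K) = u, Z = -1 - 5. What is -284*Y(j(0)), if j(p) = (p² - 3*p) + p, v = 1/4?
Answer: 142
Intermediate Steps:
Z = -6
v = ¼ ≈ 0.25000
j(p) = p² - 2*p
Y(o) = -½ - 2*o² + 12*o (Y(o) = -2*((o² - 6*o) + ¼) = -2*(¼ + o² - 6*o) = -½ - 2*o² + 12*o)
-284*Y(j(0)) = -284*(-½ - 2*(0*(-2 + 0))² + 12*(0*(-2 + 0))) = -284*(-½ - 2*(0*(-2))² + 12*(0*(-2))) = -284*(-½ - 2*0² + 12*0) = -284*(-½ - 2*0 + 0) = -284*(-½ + 0 + 0) = -284*(-½) = 142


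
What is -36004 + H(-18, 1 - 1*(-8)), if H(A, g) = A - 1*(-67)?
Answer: -35955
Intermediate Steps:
H(A, g) = 67 + A (H(A, g) = A + 67 = 67 + A)
-36004 + H(-18, 1 - 1*(-8)) = -36004 + (67 - 18) = -36004 + 49 = -35955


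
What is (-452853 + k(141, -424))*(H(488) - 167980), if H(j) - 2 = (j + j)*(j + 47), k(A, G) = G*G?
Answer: -96718958014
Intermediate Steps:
k(A, G) = G²
H(j) = 2 + 2*j*(47 + j) (H(j) = 2 + (j + j)*(j + 47) = 2 + (2*j)*(47 + j) = 2 + 2*j*(47 + j))
(-452853 + k(141, -424))*(H(488) - 167980) = (-452853 + (-424)²)*((2 + 2*488² + 94*488) - 167980) = (-452853 + 179776)*((2 + 2*238144 + 45872) - 167980) = -273077*((2 + 476288 + 45872) - 167980) = -273077*(522162 - 167980) = -273077*354182 = -96718958014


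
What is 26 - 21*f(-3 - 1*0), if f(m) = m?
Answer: 89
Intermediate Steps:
26 - 21*f(-3 - 1*0) = 26 - 21*(-3 - 1*0) = 26 - 21*(-3 + 0) = 26 - 21*(-3) = 26 + 63 = 89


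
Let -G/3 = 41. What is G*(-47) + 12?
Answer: 5793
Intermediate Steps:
G = -123 (G = -3*41 = -123)
G*(-47) + 12 = -123*(-47) + 12 = 5781 + 12 = 5793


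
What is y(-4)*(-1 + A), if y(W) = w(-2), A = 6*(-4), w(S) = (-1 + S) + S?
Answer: 125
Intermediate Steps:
w(S) = -1 + 2*S
A = -24
y(W) = -5 (y(W) = -1 + 2*(-2) = -1 - 4 = -5)
y(-4)*(-1 + A) = -5*(-1 - 24) = -5*(-25) = 125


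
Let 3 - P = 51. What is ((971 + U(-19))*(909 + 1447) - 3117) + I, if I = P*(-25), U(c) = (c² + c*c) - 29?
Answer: 3918467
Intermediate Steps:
U(c) = -29 + 2*c² (U(c) = (c² + c²) - 29 = 2*c² - 29 = -29 + 2*c²)
P = -48 (P = 3 - 1*51 = 3 - 51 = -48)
I = 1200 (I = -48*(-25) = 1200)
((971 + U(-19))*(909 + 1447) - 3117) + I = ((971 + (-29 + 2*(-19)²))*(909 + 1447) - 3117) + 1200 = ((971 + (-29 + 2*361))*2356 - 3117) + 1200 = ((971 + (-29 + 722))*2356 - 3117) + 1200 = ((971 + 693)*2356 - 3117) + 1200 = (1664*2356 - 3117) + 1200 = (3920384 - 3117) + 1200 = 3917267 + 1200 = 3918467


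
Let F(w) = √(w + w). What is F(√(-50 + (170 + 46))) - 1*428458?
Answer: -428458 + 2^(¾)*83^(¼) ≈ -4.2845e+5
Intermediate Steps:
F(w) = √2*√w (F(w) = √(2*w) = √2*√w)
F(√(-50 + (170 + 46))) - 1*428458 = √2*√(√(-50 + (170 + 46))) - 1*428458 = √2*√(√(-50 + 216)) - 428458 = √2*√(√166) - 428458 = √2*166^(¼) - 428458 = 2^(¾)*83^(¼) - 428458 = -428458 + 2^(¾)*83^(¼)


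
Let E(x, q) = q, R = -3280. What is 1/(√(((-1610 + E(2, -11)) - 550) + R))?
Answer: -I*√5451/5451 ≈ -0.013544*I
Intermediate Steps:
1/(√(((-1610 + E(2, -11)) - 550) + R)) = 1/(√(((-1610 - 11) - 550) - 3280)) = 1/(√((-1621 - 550) - 3280)) = 1/(√(-2171 - 3280)) = 1/(√(-5451)) = 1/(I*√5451) = -I*√5451/5451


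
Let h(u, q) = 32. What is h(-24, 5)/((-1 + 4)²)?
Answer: 32/9 ≈ 3.5556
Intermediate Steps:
h(-24, 5)/((-1 + 4)²) = 32/((-1 + 4)²) = 32/(3²) = 32/9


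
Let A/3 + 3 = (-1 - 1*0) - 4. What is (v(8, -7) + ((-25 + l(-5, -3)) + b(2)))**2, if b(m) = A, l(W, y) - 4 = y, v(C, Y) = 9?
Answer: 1521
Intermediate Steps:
l(W, y) = 4 + y
A = -24 (A = -9 + 3*((-1 - 1*0) - 4) = -9 + 3*((-1 + 0) - 4) = -9 + 3*(-1 - 4) = -9 + 3*(-5) = -9 - 15 = -24)
b(m) = -24
(v(8, -7) + ((-25 + l(-5, -3)) + b(2)))**2 = (9 + ((-25 + (4 - 3)) - 24))**2 = (9 + ((-25 + 1) - 24))**2 = (9 + (-24 - 24))**2 = (9 - 48)**2 = (-39)**2 = 1521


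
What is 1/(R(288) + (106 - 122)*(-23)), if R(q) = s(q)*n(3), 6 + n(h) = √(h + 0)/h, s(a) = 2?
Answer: 267/95051 - √3/190102 ≈ 0.0027999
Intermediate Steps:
n(h) = -6 + h^(-½) (n(h) = -6 + √(h + 0)/h = -6 + √h/h = -6 + h^(-½))
R(q) = -12 + 2*√3/3 (R(q) = 2*(-6 + 3^(-½)) = 2*(-6 + √3/3) = -12 + 2*√3/3)
1/(R(288) + (106 - 122)*(-23)) = 1/((-12 + 2*√3/3) + (106 - 122)*(-23)) = 1/((-12 + 2*√3/3) - 16*(-23)) = 1/((-12 + 2*√3/3) + 368) = 1/(356 + 2*√3/3)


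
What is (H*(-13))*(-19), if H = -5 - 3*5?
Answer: -4940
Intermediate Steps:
H = -20 (H = -5 - 1*15 = -5 - 15 = -20)
(H*(-13))*(-19) = -20*(-13)*(-19) = 260*(-19) = -4940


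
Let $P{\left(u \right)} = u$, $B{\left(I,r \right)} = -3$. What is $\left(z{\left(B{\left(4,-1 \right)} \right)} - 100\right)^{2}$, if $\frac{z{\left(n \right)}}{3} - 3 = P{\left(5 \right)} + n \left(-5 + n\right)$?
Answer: $16$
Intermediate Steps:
$z{\left(n \right)} = 24 + 3 n \left(-5 + n\right)$ ($z{\left(n \right)} = 9 + 3 \left(5 + n \left(-5 + n\right)\right) = 9 + \left(15 + 3 n \left(-5 + n\right)\right) = 24 + 3 n \left(-5 + n\right)$)
$\left(z{\left(B{\left(4,-1 \right)} \right)} - 100\right)^{2} = \left(\left(24 - -45 + 3 \left(-3\right)^{2}\right) - 100\right)^{2} = \left(\left(24 + 45 + 3 \cdot 9\right) - 100\right)^{2} = \left(\left(24 + 45 + 27\right) - 100\right)^{2} = \left(96 - 100\right)^{2} = \left(-4\right)^{2} = 16$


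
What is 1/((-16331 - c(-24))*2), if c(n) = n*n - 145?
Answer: -1/33524 ≈ -2.9829e-5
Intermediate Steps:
c(n) = -145 + n**2 (c(n) = n**2 - 145 = -145 + n**2)
1/((-16331 - c(-24))*2) = 1/((-16331 - (-145 + (-24)**2))*2) = 1/((-16331 - (-145 + 576))*2) = 1/((-16331 - 1*431)*2) = 1/((-16331 - 431)*2) = 1/(-16762*2) = 1/(-33524) = -1/33524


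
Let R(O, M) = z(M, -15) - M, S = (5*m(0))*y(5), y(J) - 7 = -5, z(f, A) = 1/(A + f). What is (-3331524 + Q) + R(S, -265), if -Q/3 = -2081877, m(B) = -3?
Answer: 816024159/280 ≈ 2.9144e+6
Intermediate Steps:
y(J) = 2 (y(J) = 7 - 5 = 2)
S = -30 (S = (5*(-3))*2 = -15*2 = -30)
Q = 6245631 (Q = -3*(-2081877) = 6245631)
R(O, M) = 1/(-15 + M) - M
(-3331524 + Q) + R(S, -265) = (-3331524 + 6245631) + (1 - 1*(-265)*(-15 - 265))/(-15 - 265) = 2914107 + (1 - 1*(-265)*(-280))/(-280) = 2914107 - (1 - 74200)/280 = 2914107 - 1/280*(-74199) = 2914107 + 74199/280 = 816024159/280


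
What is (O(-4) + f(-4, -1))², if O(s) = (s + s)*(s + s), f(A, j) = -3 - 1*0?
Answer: 3721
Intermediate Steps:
f(A, j) = -3 (f(A, j) = -3 + 0 = -3)
O(s) = 4*s² (O(s) = (2*s)*(2*s) = 4*s²)
(O(-4) + f(-4, -1))² = (4*(-4)² - 3)² = (4*16 - 3)² = (64 - 3)² = 61² = 3721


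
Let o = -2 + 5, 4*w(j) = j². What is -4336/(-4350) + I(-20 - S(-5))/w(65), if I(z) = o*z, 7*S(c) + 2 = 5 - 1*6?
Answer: 2421716/2573025 ≈ 0.94119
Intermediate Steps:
w(j) = j²/4
S(c) = -3/7 (S(c) = -2/7 + (5 - 1*6)/7 = -2/7 + (5 - 6)/7 = -2/7 + (⅐)*(-1) = -2/7 - ⅐ = -3/7)
o = 3
I(z) = 3*z
-4336/(-4350) + I(-20 - S(-5))/w(65) = -4336/(-4350) + (3*(-20 - 1*(-3/7)))/(((¼)*65²)) = -4336*(-1/4350) + (3*(-20 + 3/7))/(((¼)*4225)) = 2168/2175 + (3*(-137/7))/(4225/4) = 2168/2175 - 411/7*4/4225 = 2168/2175 - 1644/29575 = 2421716/2573025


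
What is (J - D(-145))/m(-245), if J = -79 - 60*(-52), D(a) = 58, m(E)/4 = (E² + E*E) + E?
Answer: 2983/479220 ≈ 0.0062247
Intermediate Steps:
m(E) = 4*E + 8*E² (m(E) = 4*((E² + E*E) + E) = 4*((E² + E²) + E) = 4*(2*E² + E) = 4*(E + 2*E²) = 4*E + 8*E²)
J = 3041 (J = -79 + 3120 = 3041)
(J - D(-145))/m(-245) = (3041 - 1*58)/((4*(-245)*(1 + 2*(-245)))) = (3041 - 58)/((4*(-245)*(1 - 490))) = 2983/((4*(-245)*(-489))) = 2983/479220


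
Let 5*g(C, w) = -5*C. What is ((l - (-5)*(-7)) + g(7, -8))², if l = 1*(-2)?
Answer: 1936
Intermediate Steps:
l = -2
g(C, w) = -C (g(C, w) = (-5*C)/5 = -C)
((l - (-5)*(-7)) + g(7, -8))² = ((-2 - (-5)*(-7)) - 1*7)² = ((-2 - 1*35) - 7)² = ((-2 - 35) - 7)² = (-37 - 7)² = (-44)² = 1936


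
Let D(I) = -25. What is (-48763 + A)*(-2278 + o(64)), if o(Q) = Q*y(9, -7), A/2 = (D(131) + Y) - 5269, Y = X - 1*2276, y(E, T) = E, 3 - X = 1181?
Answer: 112772818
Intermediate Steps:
X = -1178 (X = 3 - 1*1181 = 3 - 1181 = -1178)
Y = -3454 (Y = -1178 - 1*2276 = -1178 - 2276 = -3454)
A = -17496 (A = 2*((-25 - 3454) - 5269) = 2*(-3479 - 5269) = 2*(-8748) = -17496)
o(Q) = 9*Q (o(Q) = Q*9 = 9*Q)
(-48763 + A)*(-2278 + o(64)) = (-48763 - 17496)*(-2278 + 9*64) = -66259*(-2278 + 576) = -66259*(-1702) = 112772818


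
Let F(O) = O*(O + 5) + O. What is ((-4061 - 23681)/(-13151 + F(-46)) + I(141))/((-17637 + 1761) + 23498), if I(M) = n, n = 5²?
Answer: 310517/86212442 ≈ 0.0036018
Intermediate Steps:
n = 25
I(M) = 25
F(O) = O + O*(5 + O) (F(O) = O*(5 + O) + O = O + O*(5 + O))
((-4061 - 23681)/(-13151 + F(-46)) + I(141))/((-17637 + 1761) + 23498) = ((-4061 - 23681)/(-13151 - 46*(6 - 46)) + 25)/((-17637 + 1761) + 23498) = (-27742/(-13151 - 46*(-40)) + 25)/(-15876 + 23498) = (-27742/(-13151 + 1840) + 25)/7622 = (-27742/(-11311) + 25)*(1/7622) = (-27742*(-1/11311) + 25)*(1/7622) = (27742/11311 + 25)*(1/7622) = (310517/11311)*(1/7622) = 310517/86212442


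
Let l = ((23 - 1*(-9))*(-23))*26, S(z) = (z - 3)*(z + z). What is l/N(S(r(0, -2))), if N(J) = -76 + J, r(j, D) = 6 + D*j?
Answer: 2392/5 ≈ 478.40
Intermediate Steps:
S(z) = 2*z*(-3 + z) (S(z) = (-3 + z)*(2*z) = 2*z*(-3 + z))
l = -19136 (l = ((23 + 9)*(-23))*26 = (32*(-23))*26 = -736*26 = -19136)
l/N(S(r(0, -2))) = -19136/(-76 + 2*(6 - 2*0)*(-3 + (6 - 2*0))) = -19136/(-76 + 2*(6 + 0)*(-3 + (6 + 0))) = -19136/(-76 + 2*6*(-3 + 6)) = -19136/(-76 + 2*6*3) = -19136/(-76 + 36) = -19136/(-40) = -19136*(-1/40) = 2392/5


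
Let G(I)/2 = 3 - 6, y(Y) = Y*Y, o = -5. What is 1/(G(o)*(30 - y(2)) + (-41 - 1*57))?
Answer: -1/254 ≈ -0.0039370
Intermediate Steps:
y(Y) = Y²
G(I) = -6 (G(I) = 2*(3 - 6) = 2*(-3) = -6)
1/(G(o)*(30 - y(2)) + (-41 - 1*57)) = 1/(-6*(30 - 1*2²) + (-41 - 1*57)) = 1/(-6*(30 - 1*4) + (-41 - 57)) = 1/(-6*(30 - 4) - 98) = 1/(-6*26 - 98) = 1/(-156 - 98) = 1/(-254) = -1/254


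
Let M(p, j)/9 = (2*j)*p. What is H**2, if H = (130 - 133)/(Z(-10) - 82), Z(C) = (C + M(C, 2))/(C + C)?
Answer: 36/16129 ≈ 0.0022320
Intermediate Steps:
M(p, j) = 18*j*p (M(p, j) = 9*((2*j)*p) = 9*(2*j*p) = 18*j*p)
Z(C) = 37/2 (Z(C) = (C + 18*2*C)/(C + C) = (C + 36*C)/((2*C)) = (37*C)*(1/(2*C)) = 37/2)
H = 6/127 (H = (130 - 133)/(37/2 - 82) = -3/(-127/2) = -3*(-2/127) = 6/127 ≈ 0.047244)
H**2 = (6/127)**2 = 36/16129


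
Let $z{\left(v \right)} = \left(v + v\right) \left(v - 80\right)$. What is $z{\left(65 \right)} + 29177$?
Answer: $27227$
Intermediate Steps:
$z{\left(v \right)} = 2 v \left(-80 + v\right)$
$z{\left(65 \right)} + 29177 = 2 \cdot 65 \left(-80 + 65\right) + 29177 = 2 \cdot 65 \left(-15\right) + 29177 = -1950 + 29177 = 27227$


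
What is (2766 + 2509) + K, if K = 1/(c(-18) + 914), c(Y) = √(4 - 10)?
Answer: 2203373232/417701 - I*√6/835402 ≈ 5275.0 - 2.9321e-6*I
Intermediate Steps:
c(Y) = I*√6 (c(Y) = √(-6) = I*√6)
K = 1/(914 + I*√6) (K = 1/(I*√6 + 914) = 1/(914 + I*√6) ≈ 0.0010941 - 2.932e-6*I)
(2766 + 2509) + K = (2766 + 2509) + (457/417701 - I*√6/835402) = 5275 + (457/417701 - I*√6/835402) = 2203373232/417701 - I*√6/835402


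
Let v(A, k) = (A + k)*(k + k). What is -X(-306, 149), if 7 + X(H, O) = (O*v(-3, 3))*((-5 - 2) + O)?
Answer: 7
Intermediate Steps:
v(A, k) = 2*k*(A + k) (v(A, k) = (A + k)*(2*k) = 2*k*(A + k))
X(H, O) = -7 (X(H, O) = -7 + (O*(2*3*(-3 + 3)))*((-5 - 2) + O) = -7 + (O*(2*3*0))*(-7 + O) = -7 + (O*0)*(-7 + O) = -7 + 0*(-7 + O) = -7 + 0 = -7)
-X(-306, 149) = -1*(-7) = 7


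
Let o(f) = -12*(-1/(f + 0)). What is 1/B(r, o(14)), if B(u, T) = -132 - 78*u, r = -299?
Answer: 1/23190 ≈ 4.3122e-5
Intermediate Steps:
o(f) = 12/f (o(f) = -12*(-1/f) = -(-12)/f = 12/f)
1/B(r, o(14)) = 1/(-132 - 78*(-299)) = 1/(-132 + 23322) = 1/23190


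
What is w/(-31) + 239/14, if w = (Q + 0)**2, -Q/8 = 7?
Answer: -36495/434 ≈ -84.090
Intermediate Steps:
Q = -56 (Q = -8*7 = -56)
w = 3136 (w = (-56 + 0)**2 = (-56)**2 = 3136)
w/(-31) + 239/14 = 3136/(-31) + 239/14 = 3136*(-1/31) + 239*(1/14) = -3136/31 + 239/14 = -36495/434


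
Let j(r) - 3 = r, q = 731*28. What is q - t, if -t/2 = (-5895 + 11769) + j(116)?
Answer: 32454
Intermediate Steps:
q = 20468
j(r) = 3 + r
t = -11986 (t = -2*((-5895 + 11769) + (3 + 116)) = -2*(5874 + 119) = -2*5993 = -11986)
q - t = 20468 - 1*(-11986) = 20468 + 11986 = 32454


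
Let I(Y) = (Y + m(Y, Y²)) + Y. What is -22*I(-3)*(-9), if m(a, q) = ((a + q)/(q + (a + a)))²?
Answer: -396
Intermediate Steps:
m(a, q) = (a + q)²/(q + 2*a)² (m(a, q) = ((a + q)/(q + 2*a))² = (a + q)²/(q + 2*a)²)
I(Y) = 2*Y + (Y + Y²)²/(Y² + 2*Y)² (I(Y) = (Y + (Y + Y²)²/(Y² + 2*Y)²) + Y = 2*Y + (Y + Y²)²/(Y² + 2*Y)²)
-22*I(-3)*(-9) = -22*(2*(-3) + (1 - 3)²/(2 - 3)²)*(-9) = -22*(-6 + (-2)²/(-1)²)*(-9) = -22*(-6 + 4*1)*(-9) = -22*(-6 + 4)*(-9) = -22*(-2)*(-9) = 44*(-9) = -396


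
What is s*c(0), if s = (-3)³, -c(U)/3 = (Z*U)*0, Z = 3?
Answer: 0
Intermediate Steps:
c(U) = 0 (c(U) = -3*3*U*0 = -3*0 = 0)
s = -27
s*c(0) = -27*0 = 0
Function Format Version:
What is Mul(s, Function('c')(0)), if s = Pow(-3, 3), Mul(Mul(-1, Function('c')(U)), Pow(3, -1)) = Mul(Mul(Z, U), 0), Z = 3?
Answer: 0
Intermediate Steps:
Function('c')(U) = 0 (Function('c')(U) = Mul(-3, Mul(Mul(3, U), 0)) = Mul(-3, 0) = 0)
s = -27
Mul(s, Function('c')(0)) = Mul(-27, 0) = 0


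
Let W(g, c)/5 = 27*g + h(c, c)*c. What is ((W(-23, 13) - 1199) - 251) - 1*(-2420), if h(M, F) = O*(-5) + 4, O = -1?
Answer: -1550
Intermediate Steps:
h(M, F) = 9 (h(M, F) = -1*(-5) + 4 = 5 + 4 = 9)
W(g, c) = 45*c + 135*g (W(g, c) = 5*(27*g + 9*c) = 5*(9*c + 27*g) = 45*c + 135*g)
((W(-23, 13) - 1199) - 251) - 1*(-2420) = (((45*13 + 135*(-23)) - 1199) - 251) - 1*(-2420) = (((585 - 3105) - 1199) - 251) + 2420 = ((-2520 - 1199) - 251) + 2420 = (-3719 - 251) + 2420 = -3970 + 2420 = -1550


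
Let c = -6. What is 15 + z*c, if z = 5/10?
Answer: 12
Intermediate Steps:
z = ½ (z = 5*(⅒) = ½ ≈ 0.50000)
15 + z*c = 15 + (½)*(-6) = 15 - 3 = 12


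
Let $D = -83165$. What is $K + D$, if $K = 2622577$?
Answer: $2539412$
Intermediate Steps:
$K + D = 2622577 - 83165 = 2539412$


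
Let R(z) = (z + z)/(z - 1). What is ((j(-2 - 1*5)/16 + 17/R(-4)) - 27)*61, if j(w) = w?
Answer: -16409/16 ≈ -1025.6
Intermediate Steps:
R(z) = 2*z/(-1 + z) (R(z) = (2*z)/(-1 + z) = 2*z/(-1 + z))
((j(-2 - 1*5)/16 + 17/R(-4)) - 27)*61 = (((-2 - 1*5)/16 + 17/((2*(-4)/(-1 - 4)))) - 27)*61 = (((-2 - 5)*(1/16) + 17/((2*(-4)/(-5)))) - 27)*61 = ((-7*1/16 + 17/((2*(-4)*(-⅕)))) - 27)*61 = ((-7/16 + 17/(8/5)) - 27)*61 = ((-7/16 + 17*(5/8)) - 27)*61 = ((-7/16 + 85/8) - 27)*61 = (163/16 - 27)*61 = -269/16*61 = -16409/16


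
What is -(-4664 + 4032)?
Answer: 632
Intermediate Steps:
-(-4664 + 4032) = -1*(-632) = 632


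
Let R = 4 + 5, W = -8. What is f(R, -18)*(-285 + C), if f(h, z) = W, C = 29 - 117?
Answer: 2984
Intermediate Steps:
C = -88
R = 9
f(h, z) = -8
f(R, -18)*(-285 + C) = -8*(-285 - 88) = -8*(-373) = 2984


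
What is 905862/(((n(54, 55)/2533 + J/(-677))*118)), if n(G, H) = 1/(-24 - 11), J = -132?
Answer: 27184662713985/690405197 ≈ 39375.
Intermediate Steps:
n(G, H) = -1/35 (n(G, H) = 1/(-35) = -1/35)
905862/(((n(54, 55)/2533 + J/(-677))*118)) = 905862/(((-1/35/2533 - 132/(-677))*118)) = 905862/(((-1/35*1/2533 - 132*(-1/677))*118)) = 905862/(((-1/88655 + 132/677)*118)) = 905862/(((11701783/60019435)*118)) = 905862/(1380810394/60019435) = 905862*(60019435/1380810394) = 27184662713985/690405197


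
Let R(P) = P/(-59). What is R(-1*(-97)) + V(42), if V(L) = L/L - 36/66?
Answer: -772/649 ≈ -1.1895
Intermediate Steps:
R(P) = -P/59 (R(P) = P*(-1/59) = -P/59)
V(L) = 5/11 (V(L) = 1 - 36*1/66 = 1 - 6/11 = 5/11)
R(-1*(-97)) + V(42) = -(-1)*(-97)/59 + 5/11 = -1/59*97 + 5/11 = -97/59 + 5/11 = -772/649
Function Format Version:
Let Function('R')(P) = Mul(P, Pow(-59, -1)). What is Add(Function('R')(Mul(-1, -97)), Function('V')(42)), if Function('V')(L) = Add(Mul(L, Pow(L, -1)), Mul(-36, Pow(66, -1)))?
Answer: Rational(-772, 649) ≈ -1.1895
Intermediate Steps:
Function('R')(P) = Mul(Rational(-1, 59), P) (Function('R')(P) = Mul(P, Rational(-1, 59)) = Mul(Rational(-1, 59), P))
Function('V')(L) = Rational(5, 11) (Function('V')(L) = Add(1, Mul(-36, Rational(1, 66))) = Add(1, Rational(-6, 11)) = Rational(5, 11))
Add(Function('R')(Mul(-1, -97)), Function('V')(42)) = Add(Mul(Rational(-1, 59), Mul(-1, -97)), Rational(5, 11)) = Add(Mul(Rational(-1, 59), 97), Rational(5, 11)) = Add(Rational(-97, 59), Rational(5, 11)) = Rational(-772, 649)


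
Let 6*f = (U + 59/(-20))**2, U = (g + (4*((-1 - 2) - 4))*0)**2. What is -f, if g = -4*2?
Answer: -496947/800 ≈ -621.18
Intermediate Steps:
g = -8
U = 64 (U = (-8 + (4*((-1 - 2) - 4))*0)**2 = (-8 + (4*(-3 - 4))*0)**2 = (-8 + (4*(-7))*0)**2 = (-8 - 28*0)**2 = (-8 + 0)**2 = (-8)**2 = 64)
f = 496947/800 (f = (64 + 59/(-20))**2/6 = (64 + 59*(-1/20))**2/6 = (64 - 59/20)**2/6 = (1221/20)**2/6 = (1/6)*(1490841/400) = 496947/800 ≈ 621.18)
-f = -1*496947/800 = -496947/800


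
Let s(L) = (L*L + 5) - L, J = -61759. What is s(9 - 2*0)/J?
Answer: -77/61759 ≈ -0.0012468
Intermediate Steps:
s(L) = 5 + L² - L (s(L) = (L² + 5) - L = (5 + L²) - L = 5 + L² - L)
s(9 - 2*0)/J = (5 + (9 - 2*0)² - (9 - 2*0))/(-61759) = (5 + (9 + 0)² - (9 + 0))*(-1/61759) = (5 + 9² - 1*9)*(-1/61759) = (5 + 81 - 9)*(-1/61759) = 77*(-1/61759) = -77/61759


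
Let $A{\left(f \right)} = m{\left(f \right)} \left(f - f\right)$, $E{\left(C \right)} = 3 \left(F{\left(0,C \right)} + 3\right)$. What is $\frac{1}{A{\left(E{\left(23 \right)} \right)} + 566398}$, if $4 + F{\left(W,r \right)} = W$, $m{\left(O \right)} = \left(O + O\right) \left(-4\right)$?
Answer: $\frac{1}{566398} \approx 1.7655 \cdot 10^{-6}$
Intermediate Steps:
$m{\left(O \right)} = - 8 O$ ($m{\left(O \right)} = 2 O \left(-4\right) = - 8 O$)
$F{\left(W,r \right)} = -4 + W$
$E{\left(C \right)} = -3$ ($E{\left(C \right)} = 3 \left(\left(-4 + 0\right) + 3\right) = 3 \left(-4 + 3\right) = 3 \left(-1\right) = -3$)
$A{\left(f \right)} = 0$ ($A{\left(f \right)} = - 8 f \left(f - f\right) = - 8 f 0 = 0$)
$\frac{1}{A{\left(E{\left(23 \right)} \right)} + 566398} = \frac{1}{0 + 566398} = \frac{1}{566398}$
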